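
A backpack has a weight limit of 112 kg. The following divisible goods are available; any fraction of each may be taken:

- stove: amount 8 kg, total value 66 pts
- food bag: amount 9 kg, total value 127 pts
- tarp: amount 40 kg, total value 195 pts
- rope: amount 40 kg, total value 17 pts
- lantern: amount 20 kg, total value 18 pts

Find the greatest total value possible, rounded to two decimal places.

420.88

Take in order of value per unit:
- food bag (127/9 per unit): all 9 → value 127, running total 127.00
- stove (66/8 per unit): all 8 → value 66, running total 193.00
- tarp (195/40 per unit): all 40 → value 195, running total 388.00
- lantern (18/20 per unit): all 20 → value 18, running total 406.00
- rope (17/40 per unit): 35 of 40 → value 35×17/40 = 14.8750, running total 420.88
Total 420.88.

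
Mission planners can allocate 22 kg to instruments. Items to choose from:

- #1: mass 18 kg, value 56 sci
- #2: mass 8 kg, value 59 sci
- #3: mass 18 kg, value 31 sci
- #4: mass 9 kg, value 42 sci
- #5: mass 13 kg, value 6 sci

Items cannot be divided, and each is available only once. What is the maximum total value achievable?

Check high-value combinations within 22 kg:
- #2+#4: mass 8+9=17, value 59+42=101
- #2+#5: mass 8+13=21, value 59+6=65
- #2: mass 8, value 59
- #1: mass 18, value 56
Best: 101 sci.

101 sci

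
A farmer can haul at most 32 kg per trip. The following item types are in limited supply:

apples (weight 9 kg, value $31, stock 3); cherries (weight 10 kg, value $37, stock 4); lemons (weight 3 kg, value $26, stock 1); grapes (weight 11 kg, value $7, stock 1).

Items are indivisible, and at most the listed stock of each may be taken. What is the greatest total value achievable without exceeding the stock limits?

$131

Top feasible selections:
- 1×apples + 2×cherries + 1×lemons: weight 32, value 131
- 2×apples + 1×cherries + 1×lemons: weight 31, value 125
- 3×apples + 1×lemons: weight 30, value 119
Best: $131.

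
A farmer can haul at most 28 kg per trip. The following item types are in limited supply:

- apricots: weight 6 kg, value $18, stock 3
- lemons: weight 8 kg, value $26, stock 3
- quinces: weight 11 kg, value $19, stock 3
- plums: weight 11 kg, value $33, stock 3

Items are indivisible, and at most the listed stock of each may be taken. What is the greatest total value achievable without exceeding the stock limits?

Top feasible selections:
- 2×apricots + 2×lemons: weight 28, value 88
- 2×lemons + 1×plums: weight 27, value 85
- 1×apricots + 2×plums: weight 28, value 84
Best: $88.

$88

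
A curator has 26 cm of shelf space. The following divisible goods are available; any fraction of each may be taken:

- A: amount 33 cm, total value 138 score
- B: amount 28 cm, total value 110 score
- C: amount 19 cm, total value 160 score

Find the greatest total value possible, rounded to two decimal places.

189.27

Take in order of value per unit:
- C (160/19 per unit): all 19 → value 160, running total 160.00
- A (138/33 per unit): 7 of 33 → value 7×138/33 = 29.2727, running total 189.27
Total 189.27.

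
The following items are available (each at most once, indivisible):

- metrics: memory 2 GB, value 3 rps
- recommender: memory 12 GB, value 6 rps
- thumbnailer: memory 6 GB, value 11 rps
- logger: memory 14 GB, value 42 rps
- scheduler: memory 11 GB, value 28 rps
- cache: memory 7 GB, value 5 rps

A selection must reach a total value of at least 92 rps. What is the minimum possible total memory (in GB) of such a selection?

50

Subsets with value ≥ 92, sorted by total memory:
- recommender+thumbnailer+logger+scheduler+cache: memory 50, value 92
- metrics+recommender+thumbnailer+logger+scheduler+cache: memory 52, value 95
Minimum memory: 50 GB.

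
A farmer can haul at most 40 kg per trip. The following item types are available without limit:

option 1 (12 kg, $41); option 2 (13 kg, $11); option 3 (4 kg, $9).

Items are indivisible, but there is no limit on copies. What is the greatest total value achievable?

$132

Best value-per-unit is option 1 at 41/12; filling with it alone gives 3×41 = 123.
Optimal mix: 3×option 1 + 1×option 3 → weight 40, value 132.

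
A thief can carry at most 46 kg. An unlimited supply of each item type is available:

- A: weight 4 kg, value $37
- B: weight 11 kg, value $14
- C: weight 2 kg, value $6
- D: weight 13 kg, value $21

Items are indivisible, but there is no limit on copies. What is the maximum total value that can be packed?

$413

Best value-per-unit is A at 37/4; filling with it alone gives 11×37 = 407.
Optimal mix: 11×A + 1×C → weight 46, value 413.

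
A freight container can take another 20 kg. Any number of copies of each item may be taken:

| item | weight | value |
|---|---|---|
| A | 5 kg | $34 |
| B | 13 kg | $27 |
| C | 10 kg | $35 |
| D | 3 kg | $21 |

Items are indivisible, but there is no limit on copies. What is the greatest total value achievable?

Best value-per-unit is D at 21/3; filling with it alone gives 6×21 = 126.
Optimal mix: 1×A + 5×D → weight 20, value 139.

$139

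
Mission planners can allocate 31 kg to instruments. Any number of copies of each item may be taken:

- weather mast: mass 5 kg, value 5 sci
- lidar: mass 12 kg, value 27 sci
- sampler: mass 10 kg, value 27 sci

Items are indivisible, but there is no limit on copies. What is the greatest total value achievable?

Best value-per-unit is sampler at 27/10, and filling with it alone uses mass 3×10=30. No mix of the others beats 3×27 = 81.

81 sci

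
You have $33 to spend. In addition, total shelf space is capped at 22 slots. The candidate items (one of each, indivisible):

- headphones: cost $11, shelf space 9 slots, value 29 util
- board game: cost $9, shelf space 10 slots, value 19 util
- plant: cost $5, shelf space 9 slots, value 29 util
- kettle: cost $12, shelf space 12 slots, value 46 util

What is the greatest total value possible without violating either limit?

75 util

Feasible sets respecting both limits:
- headphones+kettle: cost 23, shelf space 21, value 75
- plant+kettle: cost 17, shelf space 21, value 75
- board game+kettle: cost 21, shelf space 22, value 65
- headphones+plant: cost 16, shelf space 18, value 58
Best: 75 util.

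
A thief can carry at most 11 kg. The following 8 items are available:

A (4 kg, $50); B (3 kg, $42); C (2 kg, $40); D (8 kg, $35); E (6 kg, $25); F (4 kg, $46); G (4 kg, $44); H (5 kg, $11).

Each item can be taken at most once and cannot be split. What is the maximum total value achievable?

$138

Check high-value combinations within 11 kg:
- A+B+F: weight 4+3+4=11, value 50+42+46=138
- A+C+F: weight 4+2+4=10, value 50+40+46=136
- A+B+G: weight 4+3+4=11, value 50+42+44=136
- A+C+G: weight 4+2+4=10, value 50+40+44=134
- A+B+C: weight 4+3+2=9, value 50+42+40=132
Best: $138.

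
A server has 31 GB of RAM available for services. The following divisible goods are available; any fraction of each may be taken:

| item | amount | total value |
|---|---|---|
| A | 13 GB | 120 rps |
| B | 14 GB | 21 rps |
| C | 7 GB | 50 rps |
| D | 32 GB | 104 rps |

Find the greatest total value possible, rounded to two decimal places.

205.75

Take in order of value per unit:
- A (120/13 per unit): all 13 → value 120, running total 120.00
- C (50/7 per unit): all 7 → value 50, running total 170.00
- D (104/32 per unit): 11 of 32 → value 11×104/32 = 35.7500, running total 205.75
Total 205.75.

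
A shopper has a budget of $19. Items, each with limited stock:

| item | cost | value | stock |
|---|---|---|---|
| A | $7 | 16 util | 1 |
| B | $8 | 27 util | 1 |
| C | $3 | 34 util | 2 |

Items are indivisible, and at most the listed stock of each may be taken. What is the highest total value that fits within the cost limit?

95 util

Top feasible selections:
- 1×B + 2×C: cost 14, value 95
- 1×A + 2×C: cost 13, value 84
- 1×A + 1×B + 1×C: cost 18, value 77
- 2×C: cost 6, value 68
Best: 95 util.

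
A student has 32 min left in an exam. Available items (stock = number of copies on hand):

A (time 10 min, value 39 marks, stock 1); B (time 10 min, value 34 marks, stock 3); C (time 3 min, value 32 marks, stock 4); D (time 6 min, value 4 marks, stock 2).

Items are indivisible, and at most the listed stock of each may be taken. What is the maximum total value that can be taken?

Top feasible selections:
- 1×A + 1×B + 4×C: time 32, value 201
- 2×B + 4×C: time 32, value 196
Best: 201 marks.

201 marks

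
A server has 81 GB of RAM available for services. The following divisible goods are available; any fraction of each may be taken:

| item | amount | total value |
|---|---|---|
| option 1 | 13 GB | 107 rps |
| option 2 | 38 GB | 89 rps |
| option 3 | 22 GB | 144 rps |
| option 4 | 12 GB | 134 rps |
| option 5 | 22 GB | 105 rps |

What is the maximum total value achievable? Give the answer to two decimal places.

518.11

Take in order of value per unit:
- option 4 (134/12 per unit): all 12 → value 134, running total 134.00
- option 1 (107/13 per unit): all 13 → value 107, running total 241.00
- option 3 (144/22 per unit): all 22 → value 144, running total 385.00
- option 5 (105/22 per unit): all 22 → value 105, running total 490.00
- option 2 (89/38 per unit): 12 of 38 → value 12×89/38 = 28.1053, running total 518.11
Total 518.11.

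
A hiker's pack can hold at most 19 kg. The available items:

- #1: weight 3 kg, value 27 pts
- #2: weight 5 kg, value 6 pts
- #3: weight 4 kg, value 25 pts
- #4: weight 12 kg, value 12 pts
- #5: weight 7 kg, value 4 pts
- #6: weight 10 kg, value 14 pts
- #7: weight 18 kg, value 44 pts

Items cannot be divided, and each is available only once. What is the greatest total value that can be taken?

66 pts

Check high-value combinations within 19 kg:
- #1+#3+#6: weight 3+4+10=17, value 27+25+14=66
- #1+#3+#4: weight 3+4+12=19, value 27+25+12=64
- #1+#2+#3+#5: weight 3+5+4+7=19, value 27+6+25+4=62
Best: 66 pts.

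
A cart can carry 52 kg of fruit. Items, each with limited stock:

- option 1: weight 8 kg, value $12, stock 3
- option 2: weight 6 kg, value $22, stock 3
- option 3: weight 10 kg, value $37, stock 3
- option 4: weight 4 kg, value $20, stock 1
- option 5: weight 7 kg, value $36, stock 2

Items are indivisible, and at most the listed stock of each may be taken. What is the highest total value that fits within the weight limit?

$212

Best selections within weight 52 and stock limits:
- 3×option 2 + 2×option 3 + 2×option 5: weight 52, value 212
- 2×option 2 + 2×option 3 + 1×option 4 + 2×option 5: weight 50, value 210
- 1×option 2 + 3×option 3 + 2×option 5: weight 50, value 205
- 3×option 3 + 1×option 4 + 2×option 5: weight 48, value 203
Best: $212.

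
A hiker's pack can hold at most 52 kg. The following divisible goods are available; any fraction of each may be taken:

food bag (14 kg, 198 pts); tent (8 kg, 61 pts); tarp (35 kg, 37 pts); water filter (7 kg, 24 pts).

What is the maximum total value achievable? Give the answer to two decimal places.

Take in order of value per unit:
- food bag (198/14 per unit): all 14 → value 198, running total 198.00
- tent (61/8 per unit): all 8 → value 61, running total 259.00
- water filter (24/7 per unit): all 7 → value 24, running total 283.00
- tarp (37/35 per unit): 23 of 35 → value 23×37/35 = 24.3143, running total 307.31
Total 307.31.

307.31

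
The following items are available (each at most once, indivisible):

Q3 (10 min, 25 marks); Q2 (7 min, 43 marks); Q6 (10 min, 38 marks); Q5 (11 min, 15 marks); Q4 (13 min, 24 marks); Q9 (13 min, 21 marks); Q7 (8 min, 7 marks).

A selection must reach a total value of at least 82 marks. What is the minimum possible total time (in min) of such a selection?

Subsets with value ≥ 82, sorted by total time:
- Q2+Q6+Q7: time 25, value 88
- Q3+Q2+Q6: time 27, value 106
Minimum time: 25 min.

25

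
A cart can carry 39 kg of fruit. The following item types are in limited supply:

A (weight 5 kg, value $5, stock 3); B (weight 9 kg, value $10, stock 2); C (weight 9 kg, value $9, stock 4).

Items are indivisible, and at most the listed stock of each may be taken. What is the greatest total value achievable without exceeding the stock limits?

Best selections within weight 39 and stock limits:
- 2×A + 2×B + 1×C: weight 37, value 39
- 2×B + 2×C: weight 36, value 38
Best: $39.

$39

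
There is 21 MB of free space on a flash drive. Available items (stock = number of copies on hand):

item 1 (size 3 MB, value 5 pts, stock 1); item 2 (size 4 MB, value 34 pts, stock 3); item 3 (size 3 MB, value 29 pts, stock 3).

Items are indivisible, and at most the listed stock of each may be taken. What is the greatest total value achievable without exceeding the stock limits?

189 pts

Top feasible selections:
- 3×item 2 + 3×item 3: size 21, value 189
- 1×item 1 + 3×item 2 + 2×item 3: size 21, value 165
- 3×item 2 + 2×item 3: size 18, value 160
- 1×item 1 + 2×item 2 + 3×item 3: size 20, value 160
Best: 189 pts.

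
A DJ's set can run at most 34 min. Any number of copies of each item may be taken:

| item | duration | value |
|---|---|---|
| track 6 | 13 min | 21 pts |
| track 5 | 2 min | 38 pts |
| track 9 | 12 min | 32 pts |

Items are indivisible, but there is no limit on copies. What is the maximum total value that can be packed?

Best value-per-unit is track 5 at 38/2, and filling with it alone uses duration 17×2=34. No mix of the others beats 17×38 = 646.

646 pts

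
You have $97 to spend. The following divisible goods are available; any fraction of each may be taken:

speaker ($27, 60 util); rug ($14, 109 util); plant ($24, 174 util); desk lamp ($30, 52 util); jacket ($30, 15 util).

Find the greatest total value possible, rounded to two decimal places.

Take in order of value per unit:
- rug (109/14 per unit): all 14 → value 109, running total 109.00
- plant (174/24 per unit): all 24 → value 174, running total 283.00
- speaker (60/27 per unit): all 27 → value 60, running total 343.00
- desk lamp (52/30 per unit): all 30 → value 52, running total 395.00
- jacket (15/30 per unit): 2 of 30 → value 2×15/30 = 1.0000, running total 396.00
Total 396.00.

396.00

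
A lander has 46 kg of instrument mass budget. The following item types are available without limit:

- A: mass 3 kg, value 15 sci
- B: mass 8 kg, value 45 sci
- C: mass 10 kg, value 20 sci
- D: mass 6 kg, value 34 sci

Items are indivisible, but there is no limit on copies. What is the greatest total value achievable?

260 sci

Best value-per-unit is D at 34/6; filling with it alone gives 7×34 = 238.
Optimal mix: 2×B + 5×D → mass 46, value 260.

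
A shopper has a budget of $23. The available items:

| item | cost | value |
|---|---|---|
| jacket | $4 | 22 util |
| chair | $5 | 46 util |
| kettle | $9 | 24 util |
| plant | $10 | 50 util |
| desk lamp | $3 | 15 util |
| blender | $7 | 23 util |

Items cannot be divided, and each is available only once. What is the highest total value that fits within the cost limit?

Check high-value combinations within $23:
- jacket+chair+plant+desk lamp: cost 4+5+10+3=22, value 22+46+50+15=133
- chair+plant+blender: cost 5+10+7=22, value 46+50+23=119
- jacket+chair+plant: cost 4+5+10=19, value 22+46+50=118
- chair+plant+desk lamp: cost 5+10+3=18, value 46+50+15=111
Best: 133 util.

133 util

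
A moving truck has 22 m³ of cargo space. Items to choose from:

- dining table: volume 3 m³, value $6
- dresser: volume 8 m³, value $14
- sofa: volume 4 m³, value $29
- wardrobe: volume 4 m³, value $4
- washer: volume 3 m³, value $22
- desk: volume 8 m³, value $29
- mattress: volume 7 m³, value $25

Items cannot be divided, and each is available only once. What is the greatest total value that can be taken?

$105

Check high-value combinations within 22 m³:
- sofa+washer+desk+mattress: volume 4+3+8+7=22, value 29+22+29+25=105
- dining table+sofa+wardrobe+washer+desk: volume 3+4+4+3+8=22, value 6+29+4+22+29=90
- dresser+sofa+washer+mattress: volume 8+4+3+7=22, value 14+29+22+25=90
Best: $105.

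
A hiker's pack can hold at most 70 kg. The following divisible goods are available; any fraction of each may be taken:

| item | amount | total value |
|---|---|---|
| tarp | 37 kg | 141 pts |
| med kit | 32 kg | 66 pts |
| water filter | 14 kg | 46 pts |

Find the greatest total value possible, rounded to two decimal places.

Take in order of value per unit:
- tarp (141/37 per unit): all 37 → value 141, running total 141.00
- water filter (46/14 per unit): all 14 → value 46, running total 187.00
- med kit (66/32 per unit): 19 of 32 → value 19×66/32 = 39.1875, running total 226.19
Total 226.19.

226.19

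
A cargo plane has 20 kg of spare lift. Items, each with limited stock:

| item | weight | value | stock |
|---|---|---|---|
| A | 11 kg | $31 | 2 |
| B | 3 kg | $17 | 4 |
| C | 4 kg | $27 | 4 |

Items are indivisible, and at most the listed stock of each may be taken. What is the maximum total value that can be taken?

Best selections within weight 20 and stock limits:
- 1×B + 4×C: weight 19, value 125
- 4×B + 2×C: weight 20, value 122
- 2×B + 3×C: weight 18, value 115
Best: $125.

$125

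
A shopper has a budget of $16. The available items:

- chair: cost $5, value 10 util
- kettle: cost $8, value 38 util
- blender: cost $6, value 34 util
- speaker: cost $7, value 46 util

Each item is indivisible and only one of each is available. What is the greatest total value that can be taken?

Check high-value combinations within $16:
- kettle+speaker: cost 8+7=15, value 38+46=84
- blender+speaker: cost 6+7=13, value 34+46=80
- kettle+blender: cost 8+6=14, value 38+34=72
- chair+speaker: cost 5+7=12, value 10+46=56
- chair+kettle: cost 5+8=13, value 10+38=48
Best: 84 util.

84 util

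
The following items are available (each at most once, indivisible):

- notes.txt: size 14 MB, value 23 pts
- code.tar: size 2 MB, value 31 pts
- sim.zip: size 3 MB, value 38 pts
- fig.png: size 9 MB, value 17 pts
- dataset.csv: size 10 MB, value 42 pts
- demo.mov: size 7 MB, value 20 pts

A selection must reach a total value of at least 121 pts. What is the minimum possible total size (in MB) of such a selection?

Subsets with value ≥ 121, sorted by total size:
- code.tar+sim.zip+dataset.csv+demo.mov: size 22, value 131
- code.tar+sim.zip+fig.png+dataset.csv: size 24, value 128
- notes.txt+code.tar+sim.zip+dataset.csv: size 29, value 134
Minimum size: 22 MB.

22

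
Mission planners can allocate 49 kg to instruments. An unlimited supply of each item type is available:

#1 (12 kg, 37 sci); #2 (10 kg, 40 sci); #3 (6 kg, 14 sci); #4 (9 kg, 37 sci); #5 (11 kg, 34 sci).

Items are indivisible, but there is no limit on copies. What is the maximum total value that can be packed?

Best value-per-unit is #4 at 37/9; filling with it alone gives 5×37 = 185.
Optimal mix: 4×#2 + 1×#4 → mass 49, value 197.

197 sci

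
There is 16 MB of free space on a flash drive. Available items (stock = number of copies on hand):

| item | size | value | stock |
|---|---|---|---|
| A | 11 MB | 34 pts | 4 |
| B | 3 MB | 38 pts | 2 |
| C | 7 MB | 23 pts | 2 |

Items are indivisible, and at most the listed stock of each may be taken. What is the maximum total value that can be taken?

Best selections within size 16 and stock limits:
- 2×B + 1×C: size 13, value 99
- 2×B: size 6, value 76
- 1×A + 1×B: size 14, value 72
- 1×B + 1×C: size 10, value 61
Best: 99 pts.

99 pts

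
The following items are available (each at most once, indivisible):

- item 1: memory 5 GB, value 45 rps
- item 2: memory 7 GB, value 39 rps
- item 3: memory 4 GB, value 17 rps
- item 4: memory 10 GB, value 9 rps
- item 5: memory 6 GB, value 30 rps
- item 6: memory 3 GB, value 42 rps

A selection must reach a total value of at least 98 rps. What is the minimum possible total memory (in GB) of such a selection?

Subsets with value ≥ 98, sorted by total memory:
- item 1+item 3+item 6: memory 12, value 104
- item 1+item 5+item 6: memory 14, value 117
Minimum memory: 12 GB.

12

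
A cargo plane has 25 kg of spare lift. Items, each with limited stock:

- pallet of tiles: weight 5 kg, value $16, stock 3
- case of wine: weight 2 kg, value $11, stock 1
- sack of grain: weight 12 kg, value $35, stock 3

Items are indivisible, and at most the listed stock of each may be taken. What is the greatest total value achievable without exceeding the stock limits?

$78

Best selections within weight 25 and stock limits:
- 2×pallet of tiles + 1×case of wine + 1×sack of grain: weight 24, value 78
- 2×sack of grain: weight 24, value 70
- 2×pallet of tiles + 1×sack of grain: weight 22, value 67
Best: $78.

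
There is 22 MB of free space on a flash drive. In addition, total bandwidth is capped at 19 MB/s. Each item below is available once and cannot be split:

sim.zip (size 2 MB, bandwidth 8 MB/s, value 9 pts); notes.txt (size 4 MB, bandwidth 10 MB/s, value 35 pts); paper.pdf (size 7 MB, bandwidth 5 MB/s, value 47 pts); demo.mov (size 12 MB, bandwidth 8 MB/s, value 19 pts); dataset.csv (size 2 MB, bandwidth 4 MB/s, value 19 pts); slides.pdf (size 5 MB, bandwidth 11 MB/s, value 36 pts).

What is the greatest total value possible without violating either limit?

101 pts

Feasible sets respecting both limits:
- notes.txt+paper.pdf+dataset.csv: size 13, bandwidth 19, value 101
- paper.pdf+demo.mov+dataset.csv: size 21, bandwidth 17, value 85
- paper.pdf+slides.pdf: size 12, bandwidth 16, value 83
- notes.txt+paper.pdf: size 11, bandwidth 15, value 82
Best: 101 pts.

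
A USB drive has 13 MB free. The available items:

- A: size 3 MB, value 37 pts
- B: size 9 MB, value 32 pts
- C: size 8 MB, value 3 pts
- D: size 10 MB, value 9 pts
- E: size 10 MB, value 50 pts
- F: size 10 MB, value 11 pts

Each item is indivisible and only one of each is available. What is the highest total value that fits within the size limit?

Check high-value combinations within 13 MB:
- A+E: size 3+10=13, value 37+50=87
- A+B: size 3+9=12, value 37+32=69
- E: size 10, value 50
- A+F: size 3+10=13, value 37+11=48
Best: 87 pts.

87 pts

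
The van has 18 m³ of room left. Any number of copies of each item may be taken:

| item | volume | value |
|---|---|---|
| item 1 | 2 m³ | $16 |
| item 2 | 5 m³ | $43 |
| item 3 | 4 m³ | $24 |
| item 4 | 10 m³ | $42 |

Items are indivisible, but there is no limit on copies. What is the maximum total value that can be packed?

$150

Best value-per-unit is item 2 at 43/5; filling with it alone gives 3×43 = 129.
Optimal mix: 4×item 1 + 2×item 2 → volume 18, value 150.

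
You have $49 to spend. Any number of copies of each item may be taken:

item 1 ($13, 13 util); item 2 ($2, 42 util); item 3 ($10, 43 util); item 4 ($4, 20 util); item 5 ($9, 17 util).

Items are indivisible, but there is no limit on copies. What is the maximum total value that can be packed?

Best value-per-unit is item 2 at 42/2, and filling with it alone uses cost 24×2=48. No mix of the others beats 24×42 = 1008.

1008 util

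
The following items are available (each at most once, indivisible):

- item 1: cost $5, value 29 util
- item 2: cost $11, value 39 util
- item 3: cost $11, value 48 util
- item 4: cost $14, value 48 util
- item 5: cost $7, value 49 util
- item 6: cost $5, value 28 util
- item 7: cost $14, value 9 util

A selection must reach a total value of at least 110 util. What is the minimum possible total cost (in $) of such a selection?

23

Subsets with value ≥ 110, sorted by total cost:
- item 1+item 3+item 5: cost 23, value 126
- item 3+item 5+item 6: cost 23, value 125
- item 1+item 2+item 5: cost 23, value 117
- item 2+item 5+item 6: cost 23, value 116
Minimum cost: 23 $.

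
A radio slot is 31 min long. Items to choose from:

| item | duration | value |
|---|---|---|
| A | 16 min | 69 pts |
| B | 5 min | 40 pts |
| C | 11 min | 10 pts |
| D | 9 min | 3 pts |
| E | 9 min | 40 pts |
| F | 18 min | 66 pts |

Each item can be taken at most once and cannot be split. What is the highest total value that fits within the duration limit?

Check high-value combinations within 31 min:
- A+B+E: duration 16+5+9=30, value 69+40+40=149
- A+B+D: duration 16+5+9=30, value 69+40+3=112
- A+B: duration 16+5=21, value 69+40=109
- A+E: duration 16+9=25, value 69+40=109
Best: 149 pts.

149 pts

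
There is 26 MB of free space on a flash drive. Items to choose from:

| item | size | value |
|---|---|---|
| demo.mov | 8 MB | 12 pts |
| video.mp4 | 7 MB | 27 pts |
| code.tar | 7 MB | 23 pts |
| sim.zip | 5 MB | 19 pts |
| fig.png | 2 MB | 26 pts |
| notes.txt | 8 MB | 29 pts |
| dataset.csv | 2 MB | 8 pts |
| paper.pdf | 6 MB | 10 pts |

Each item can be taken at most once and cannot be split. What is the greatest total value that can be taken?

113 pts

This is a 0/1 knapsack; check combinations near the capacity.
- video.mp4+code.tar+fig.png+notes.txt+dataset.csv: size 7+7+2+8+2=26, value 27+23+26+29+8=113
- video.mp4+sim.zip+fig.png+notes.txt+dataset.csv: size 7+5+2+8+2=24, value 27+19+26+29+8=109
- video.mp4+code.tar+fig.png+notes.txt: size 7+7+2+8=24, value 27+23+26+29=105
- code.tar+sim.zip+fig.png+notes.txt+dataset.csv: size 7+5+2+8+2=24, value 23+19+26+29+8=105
Best: 113 pts.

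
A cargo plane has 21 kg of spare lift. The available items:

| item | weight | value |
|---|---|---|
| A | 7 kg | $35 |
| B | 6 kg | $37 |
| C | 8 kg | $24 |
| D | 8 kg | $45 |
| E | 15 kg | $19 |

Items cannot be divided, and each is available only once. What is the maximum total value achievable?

$117

Check high-value combinations within 21 kg:
- A+B+D: weight 7+6+8=21, value 35+37+45=117
- A+B+C: weight 7+6+8=21, value 35+37+24=96
- B+D: weight 6+8=14, value 37+45=82
Best: $117.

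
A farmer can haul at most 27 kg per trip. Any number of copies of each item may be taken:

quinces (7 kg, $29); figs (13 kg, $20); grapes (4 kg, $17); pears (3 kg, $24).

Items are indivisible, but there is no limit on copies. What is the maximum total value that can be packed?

$216

Best value-per-unit is pears at 24/3, and filling with it alone uses weight 9×3=27. No mix of the others beats 9×24 = 216.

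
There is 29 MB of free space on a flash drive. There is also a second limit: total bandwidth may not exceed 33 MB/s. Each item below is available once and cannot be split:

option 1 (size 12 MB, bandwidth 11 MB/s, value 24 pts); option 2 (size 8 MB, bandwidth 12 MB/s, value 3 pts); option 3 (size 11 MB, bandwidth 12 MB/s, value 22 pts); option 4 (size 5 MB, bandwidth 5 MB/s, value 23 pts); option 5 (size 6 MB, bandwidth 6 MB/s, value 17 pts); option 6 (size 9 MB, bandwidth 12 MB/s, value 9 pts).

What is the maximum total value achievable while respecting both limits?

Feasible sets respecting both limits:
- option 1+option 3+option 4: size 28, bandwidth 28, value 69
- option 1+option 4+option 5: size 23, bandwidth 22, value 64
- option 1+option 3+option 5: size 29, bandwidth 29, value 63
- option 3+option 4+option 5: size 22, bandwidth 23, value 62
Best: 69 pts.

69 pts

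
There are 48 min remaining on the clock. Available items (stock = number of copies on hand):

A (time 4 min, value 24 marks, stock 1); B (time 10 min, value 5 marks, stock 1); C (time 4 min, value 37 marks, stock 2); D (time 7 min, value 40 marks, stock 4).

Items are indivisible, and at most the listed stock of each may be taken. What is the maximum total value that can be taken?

Best selections within time 48 and stock limits:
- 1×A + 2×C + 4×D: time 40, value 258
- 1×B + 2×C + 4×D: time 46, value 239
- 2×C + 4×D: time 36, value 234
Best: 258 marks.

258 marks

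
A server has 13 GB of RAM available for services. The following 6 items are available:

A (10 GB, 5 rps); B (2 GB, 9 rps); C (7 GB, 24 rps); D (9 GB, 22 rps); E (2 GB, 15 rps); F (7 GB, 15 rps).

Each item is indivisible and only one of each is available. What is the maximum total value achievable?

48 rps

Check high-value combinations within 13 GB:
- B+C+E: memory 2+7+2=11, value 9+24+15=48
- B+D+E: memory 2+9+2=13, value 9+22+15=46
- C+E: memory 7+2=9, value 24+15=39
- B+E+F: memory 2+2+7=11, value 9+15+15=39
- D+E: memory 9+2=11, value 22+15=37
Best: 48 rps.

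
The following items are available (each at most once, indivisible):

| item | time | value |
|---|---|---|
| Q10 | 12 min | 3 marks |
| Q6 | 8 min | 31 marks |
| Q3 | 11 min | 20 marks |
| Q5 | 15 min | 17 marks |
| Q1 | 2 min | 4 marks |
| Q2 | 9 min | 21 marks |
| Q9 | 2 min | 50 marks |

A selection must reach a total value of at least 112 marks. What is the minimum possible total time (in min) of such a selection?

30

Subsets with value ≥ 112, sorted by total time:
- Q6+Q3+Q2+Q9: time 30, value 122
- Q6+Q3+Q1+Q2+Q9: time 32, value 126
- Q6+Q5+Q2+Q9: time 34, value 119
Minimum time: 30 min.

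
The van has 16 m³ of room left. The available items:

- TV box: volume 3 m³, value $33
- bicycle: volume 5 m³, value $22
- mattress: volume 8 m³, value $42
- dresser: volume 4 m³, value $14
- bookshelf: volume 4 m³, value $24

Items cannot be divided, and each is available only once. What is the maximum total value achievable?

Check high-value combinations within 16 m³:
- TV box+mattress+bookshelf: volume 3+8+4=15, value 33+42+24=99
- TV box+bicycle+mattress: volume 3+5+8=16, value 33+22+42=97
- TV box+bicycle+dresser+bookshelf: volume 3+5+4+4=16, value 33+22+14+24=93
- TV box+mattress+dresser: volume 3+8+4=15, value 33+42+14=89
Best: $99.

$99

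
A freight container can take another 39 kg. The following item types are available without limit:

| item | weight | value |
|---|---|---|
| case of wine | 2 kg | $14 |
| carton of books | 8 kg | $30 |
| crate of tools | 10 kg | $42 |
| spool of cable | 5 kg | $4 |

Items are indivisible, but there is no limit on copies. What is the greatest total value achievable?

Best value-per-unit is case of wine at 14/2, and filling with it alone uses weight 19×2=38. No mix of the others beats 19×14 = 266.

$266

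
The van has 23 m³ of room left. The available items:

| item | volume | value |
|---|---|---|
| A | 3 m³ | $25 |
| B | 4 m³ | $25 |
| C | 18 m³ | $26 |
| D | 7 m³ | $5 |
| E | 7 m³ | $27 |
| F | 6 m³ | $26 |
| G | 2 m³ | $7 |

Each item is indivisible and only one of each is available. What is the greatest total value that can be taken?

$110

Check high-value combinations within 23 m³:
- A+B+E+F+G: volume 3+4+7+6+2=22, value 25+25+27+26+7=110
- A+B+E+F: volume 3+4+7+6=20, value 25+25+27+26=103
- A+B+D+E+G: volume 3+4+7+7+2=23, value 25+25+5+27+7=89
- A+B+D+F+G: volume 3+4+7+6+2=22, value 25+25+5+26+7=88
Best: $110.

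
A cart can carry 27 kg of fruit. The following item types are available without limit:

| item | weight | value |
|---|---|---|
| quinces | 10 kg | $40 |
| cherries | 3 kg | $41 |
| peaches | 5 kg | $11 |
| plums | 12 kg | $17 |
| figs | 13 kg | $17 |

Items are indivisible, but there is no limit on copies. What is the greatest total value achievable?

Best value-per-unit is cherries at 41/3, and filling with it alone uses weight 9×3=27. No mix of the others beats 9×41 = 369.

$369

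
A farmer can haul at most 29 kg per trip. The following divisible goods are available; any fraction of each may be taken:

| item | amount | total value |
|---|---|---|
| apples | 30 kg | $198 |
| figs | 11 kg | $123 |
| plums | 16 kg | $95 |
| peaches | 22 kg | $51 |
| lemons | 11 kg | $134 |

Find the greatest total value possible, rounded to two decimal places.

Take in order of value per unit:
- lemons (134/11 per unit): all 11 → value 134, running total 134.00
- figs (123/11 per unit): all 11 → value 123, running total 257.00
- apples (198/30 per unit): 7 of 30 → value 7×198/30 = 46.2000, running total 303.20
Total 303.20.

303.20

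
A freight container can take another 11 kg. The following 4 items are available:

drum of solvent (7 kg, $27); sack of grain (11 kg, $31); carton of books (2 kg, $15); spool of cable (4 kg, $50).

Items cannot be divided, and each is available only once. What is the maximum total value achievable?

Check high-value combinations within 11 kg:
- drum of solvent+spool of cable: weight 7+4=11, value 27+50=77
- carton of books+spool of cable: weight 2+4=6, value 15+50=65
- spool of cable: weight 4, value 50
- drum of solvent+carton of books: weight 7+2=9, value 27+15=42
- sack of grain: weight 11, value 31
Best: $77.

$77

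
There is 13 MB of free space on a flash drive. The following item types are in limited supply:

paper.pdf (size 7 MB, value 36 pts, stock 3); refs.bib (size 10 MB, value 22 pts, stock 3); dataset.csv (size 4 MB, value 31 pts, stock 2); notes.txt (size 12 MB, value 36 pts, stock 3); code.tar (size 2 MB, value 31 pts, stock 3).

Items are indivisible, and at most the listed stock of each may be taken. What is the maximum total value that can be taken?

Best selections within size 13 and stock limits:
- 1×paper.pdf + 3×code.tar: size 13, value 129
- 1×dataset.csv + 3×code.tar: size 10, value 124
- 2×dataset.csv + 2×code.tar: size 12, value 124
- 1×paper.pdf + 2×code.tar: size 11, value 98
Best: 129 pts.

129 pts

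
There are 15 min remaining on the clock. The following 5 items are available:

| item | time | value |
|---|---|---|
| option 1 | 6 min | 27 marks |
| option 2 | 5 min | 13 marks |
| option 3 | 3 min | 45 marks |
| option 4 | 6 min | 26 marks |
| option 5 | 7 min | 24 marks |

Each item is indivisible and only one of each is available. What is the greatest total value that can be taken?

98 marks

This is a 0/1 knapsack; check combinations near the capacity.
- option 1+option 3+option 4: time 6+3+6=15, value 27+45+26=98
- option 1+option 2+option 3: time 6+5+3=14, value 27+13+45=85
- option 2+option 3+option 4: time 5+3+6=14, value 13+45+26=84
- option 2+option 3+option 5: time 5+3+7=15, value 13+45+24=82
Best: 98 marks.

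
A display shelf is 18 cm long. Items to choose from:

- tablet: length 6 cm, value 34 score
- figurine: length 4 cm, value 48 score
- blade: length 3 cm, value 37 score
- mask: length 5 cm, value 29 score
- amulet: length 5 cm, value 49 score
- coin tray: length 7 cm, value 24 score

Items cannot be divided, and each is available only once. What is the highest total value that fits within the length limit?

168 score

This is a 0/1 knapsack; check combinations near the capacity.
- tablet+figurine+blade+amulet: length 6+4+3+5=18, value 34+48+37+49=168
- figurine+blade+mask+amulet: length 4+3+5+5=17, value 48+37+29+49=163
- tablet+figurine+blade+mask: length 6+4+3+5=18, value 34+48+37+29=148
- figurine+blade+amulet: length 4+3+5=12, value 48+37+49=134
Best: 168 score.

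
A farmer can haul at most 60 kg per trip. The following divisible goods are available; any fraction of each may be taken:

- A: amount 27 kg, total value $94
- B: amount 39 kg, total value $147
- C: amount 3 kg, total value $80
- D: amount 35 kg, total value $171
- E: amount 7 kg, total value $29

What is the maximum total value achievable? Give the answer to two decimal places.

Take in order of value per unit:
- C (80/3 per unit): all 3 → value 80, running total 80.00
- D (171/35 per unit): all 35 → value 171, running total 251.00
- E (29/7 per unit): all 7 → value 29, running total 280.00
- B (147/39 per unit): 15 of 39 → value 15×147/39 = 56.5385, running total 336.54
Total 336.54.

336.54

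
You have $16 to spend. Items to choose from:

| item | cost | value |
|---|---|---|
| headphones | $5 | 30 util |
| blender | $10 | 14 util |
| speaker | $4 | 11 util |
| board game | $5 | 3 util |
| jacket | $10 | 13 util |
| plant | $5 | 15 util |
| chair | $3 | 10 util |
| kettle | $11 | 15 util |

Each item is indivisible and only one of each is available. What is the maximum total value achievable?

56 util

Check high-value combinations within $16:
- headphones+speaker+plant: cost 5+4+5=14, value 30+11+15=56
- headphones+plant+chair: cost 5+5+3=13, value 30+15+10=55
- headphones+speaker+chair: cost 5+4+3=12, value 30+11+10=51
Best: 56 util.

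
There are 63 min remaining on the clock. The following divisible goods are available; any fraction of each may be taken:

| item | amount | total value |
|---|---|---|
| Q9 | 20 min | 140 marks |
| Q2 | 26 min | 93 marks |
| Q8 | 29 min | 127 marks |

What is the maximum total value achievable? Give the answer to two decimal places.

317.08

Take in order of value per unit:
- Q9 (140/20 per unit): all 20 → value 140, running total 140.00
- Q8 (127/29 per unit): all 29 → value 127, running total 267.00
- Q2 (93/26 per unit): 14 of 26 → value 14×93/26 = 50.0769, running total 317.08
Total 317.08.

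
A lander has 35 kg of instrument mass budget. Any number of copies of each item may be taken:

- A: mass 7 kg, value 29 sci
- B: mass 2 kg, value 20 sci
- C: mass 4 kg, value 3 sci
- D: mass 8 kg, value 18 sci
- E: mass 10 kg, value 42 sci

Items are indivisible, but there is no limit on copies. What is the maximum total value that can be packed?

Best value-per-unit is B at 20/2, and filling with it alone uses mass 17×2=34. No mix of the others beats 17×20 = 340.

340 sci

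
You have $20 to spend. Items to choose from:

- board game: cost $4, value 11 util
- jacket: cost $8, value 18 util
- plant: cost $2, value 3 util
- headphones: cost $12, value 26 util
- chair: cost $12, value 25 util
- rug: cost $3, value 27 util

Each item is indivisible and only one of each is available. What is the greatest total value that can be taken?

Check high-value combinations within $20:
- board game+headphones+rug: cost 4+12+3=19, value 11+26+27=64
- board game+chair+rug: cost 4+12+3=19, value 11+25+27=63
- board game+jacket+plant+rug: cost 4+8+2+3=17, value 11+18+3+27=59
Best: 64 util.

64 util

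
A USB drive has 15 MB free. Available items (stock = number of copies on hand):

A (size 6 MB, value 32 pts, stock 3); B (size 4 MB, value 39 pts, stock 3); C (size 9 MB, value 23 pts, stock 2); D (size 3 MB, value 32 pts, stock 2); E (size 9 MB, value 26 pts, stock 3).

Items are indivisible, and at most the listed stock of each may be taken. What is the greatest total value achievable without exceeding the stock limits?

Best selections within size 15 and stock limits:
- 3×B + 1×D: size 15, value 149
- 2×B + 2×D: size 14, value 142
- 3×B: size 12, value 117
Best: 149 pts.

149 pts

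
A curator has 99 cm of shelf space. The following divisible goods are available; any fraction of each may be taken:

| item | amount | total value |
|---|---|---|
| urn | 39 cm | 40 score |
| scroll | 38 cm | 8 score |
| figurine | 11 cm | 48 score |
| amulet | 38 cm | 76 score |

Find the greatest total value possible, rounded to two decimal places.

166.32

Take in order of value per unit:
- figurine (48/11 per unit): all 11 → value 48, running total 48.00
- amulet (76/38 per unit): all 38 → value 76, running total 124.00
- urn (40/39 per unit): all 39 → value 40, running total 164.00
- scroll (8/38 per unit): 11 of 38 → value 11×8/38 = 2.3158, running total 166.32
Total 166.32.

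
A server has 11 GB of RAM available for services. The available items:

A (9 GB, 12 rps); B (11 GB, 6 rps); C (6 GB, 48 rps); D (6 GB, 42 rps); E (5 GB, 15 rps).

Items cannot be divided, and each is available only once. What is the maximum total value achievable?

63 rps

Check high-value combinations within 11 GB:
- C+E: memory 6+5=11, value 48+15=63
- D+E: memory 6+5=11, value 42+15=57
- C: memory 6, value 48
- D: memory 6, value 42
Best: 63 rps.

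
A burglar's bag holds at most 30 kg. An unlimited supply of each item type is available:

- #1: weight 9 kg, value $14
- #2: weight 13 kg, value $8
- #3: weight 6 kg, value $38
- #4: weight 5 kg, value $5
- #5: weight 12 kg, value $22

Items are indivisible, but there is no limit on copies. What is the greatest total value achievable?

$190

Best value-per-unit is #3 at 38/6, and filling with it alone uses weight 5×6=30. No mix of the others beats 5×38 = 190.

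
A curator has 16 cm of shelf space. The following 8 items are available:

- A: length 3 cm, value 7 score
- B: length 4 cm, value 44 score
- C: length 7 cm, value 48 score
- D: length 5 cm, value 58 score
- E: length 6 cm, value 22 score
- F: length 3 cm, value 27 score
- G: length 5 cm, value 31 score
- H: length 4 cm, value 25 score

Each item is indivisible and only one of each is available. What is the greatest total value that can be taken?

154 score

Check high-value combinations within 16 cm:
- B+D+F+H: length 4+5+3+4=16, value 44+58+27+25=154
- B+C+D: length 4+7+5=16, value 44+48+58=150
- A+B+D+F: length 3+4+5+3=15, value 7+44+58+27=136
- A+B+D+H: length 3+4+5+4=16, value 7+44+58+25=134
- B+D+G: length 4+5+5=14, value 44+58+31=133
Best: 154 score.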